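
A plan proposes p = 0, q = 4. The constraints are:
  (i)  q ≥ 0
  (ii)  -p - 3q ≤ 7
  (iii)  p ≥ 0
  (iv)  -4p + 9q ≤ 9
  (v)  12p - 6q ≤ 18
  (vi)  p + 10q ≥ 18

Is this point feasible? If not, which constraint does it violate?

not feasible — violates (iv)

Constraint (iv): -4p + 9q = 36, which is not ≤ 9. All other constraints are satisfied.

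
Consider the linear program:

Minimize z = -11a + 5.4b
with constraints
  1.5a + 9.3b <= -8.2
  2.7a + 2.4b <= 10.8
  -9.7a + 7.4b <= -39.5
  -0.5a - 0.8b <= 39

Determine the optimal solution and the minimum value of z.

Feasible corners and z = -11a + 5.4b:
  (4004/717, -426/239) → z = -254726/3585
  (30667/10131, -13879/10131) → z = -2061418/50655
  (213/2, -1845/16) → z = -28707/16
  (-12850/573, -39805/1146) → z = 67753/1146

a = 106.5, b = -115.3125, minimum z = -1794.1875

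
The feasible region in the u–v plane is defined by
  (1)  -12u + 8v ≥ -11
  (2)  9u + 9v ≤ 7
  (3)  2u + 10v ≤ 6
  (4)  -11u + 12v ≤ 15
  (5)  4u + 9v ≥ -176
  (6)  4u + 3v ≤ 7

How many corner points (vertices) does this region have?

5

Of the 15 pairwise boundary intersections, those satisfying every inequality are:
  (31/36, -1/12)
  (-187/20, -77/5)
  (2/9, 5/9)
  (-39/67, 48/67)
  (-107/7, -268/21)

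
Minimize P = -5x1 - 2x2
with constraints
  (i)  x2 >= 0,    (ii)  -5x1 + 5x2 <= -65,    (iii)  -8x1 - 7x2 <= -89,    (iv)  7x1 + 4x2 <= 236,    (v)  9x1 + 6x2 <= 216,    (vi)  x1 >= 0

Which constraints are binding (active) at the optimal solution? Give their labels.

(i) and (v)

Vertices and P = -5x1 - 2x2:
  (13, 0) → P = -65
  (24, 0) → P = -120
  (98/5, 33/5) → P = -556/5

The minimum is at (24, 0). Substituting into each constraint, equality holds for (i) and (v); the remaining constraints have slack.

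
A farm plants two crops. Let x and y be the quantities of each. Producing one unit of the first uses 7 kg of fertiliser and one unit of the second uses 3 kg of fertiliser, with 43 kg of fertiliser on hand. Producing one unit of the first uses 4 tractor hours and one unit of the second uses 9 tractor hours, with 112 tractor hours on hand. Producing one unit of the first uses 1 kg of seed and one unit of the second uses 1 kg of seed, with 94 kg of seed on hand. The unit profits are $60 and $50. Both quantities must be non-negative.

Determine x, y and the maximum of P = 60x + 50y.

x = 1, y = 12, maximum P = 660

Feasible corners and P = 60x + 50y:
  (0, 0) → P = 0
  (0, 112/9) → P = 5600/9
  (43/7, 0) → P = 2580/7
  (1, 12) → P = 660

At the optimal vertex, 7x + 3y = 43 and 4x + 9y = 112.
Solving simultaneously gives x = 1, y = 12.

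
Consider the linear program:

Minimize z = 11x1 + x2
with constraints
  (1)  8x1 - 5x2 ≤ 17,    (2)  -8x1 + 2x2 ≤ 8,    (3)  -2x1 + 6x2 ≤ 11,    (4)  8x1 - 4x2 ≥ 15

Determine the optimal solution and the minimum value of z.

x1 = 7/8, x2 = -2, minimum z = 61/8

Extreme points and z = 11x1 + x2:
  (157/38, 61/19) → z = 1849/38
  (7/8, -2) → z = 61/8
  (67/20, 59/20) → z = 199/5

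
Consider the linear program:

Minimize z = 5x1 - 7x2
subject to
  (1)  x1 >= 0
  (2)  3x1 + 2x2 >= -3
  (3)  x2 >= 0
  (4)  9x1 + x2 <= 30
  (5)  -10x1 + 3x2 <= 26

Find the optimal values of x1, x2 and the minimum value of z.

x1 = 64/37, x2 = 534/37, minimum z = -3418/37

Corner points and z = 5x1 - 7x2:
  (0, 0) → z = 0
  (0, 26/3) → z = -182/3
  (10/3, 0) → z = 50/3
  (64/37, 534/37) → z = -3418/37

The optimum lies where 9x1 + x2 = 30 and -10x1 + 3x2 = 26.
Solving simultaneously gives x1 = 64/37, x2 = 534/37.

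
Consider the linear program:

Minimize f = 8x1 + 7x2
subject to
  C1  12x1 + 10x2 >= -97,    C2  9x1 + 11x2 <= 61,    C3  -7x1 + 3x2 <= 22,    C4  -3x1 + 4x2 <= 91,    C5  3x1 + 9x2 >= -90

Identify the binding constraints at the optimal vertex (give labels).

C1 and C5

Corner points and f = 8x1 + 7x2:
  (-511/106, -415/106) → f = -6993/106
  (9/26, -263/26) → f = -1769/26
  (-59/104, 625/104) → f = 3903/104
  (513/16, -331/16) → f = 1787/16

The minimum is at (9/26, -263/26). Substituting into each constraint, equality holds for C1 and C5; the remaining constraints have slack.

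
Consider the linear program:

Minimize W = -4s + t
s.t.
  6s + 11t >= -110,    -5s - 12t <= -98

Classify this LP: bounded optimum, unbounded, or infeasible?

From the feasible point (-2398/17, 1138/17), moving in the direction (12, -5) keeps every constraint satisfied while W decreases without bound.

unbounded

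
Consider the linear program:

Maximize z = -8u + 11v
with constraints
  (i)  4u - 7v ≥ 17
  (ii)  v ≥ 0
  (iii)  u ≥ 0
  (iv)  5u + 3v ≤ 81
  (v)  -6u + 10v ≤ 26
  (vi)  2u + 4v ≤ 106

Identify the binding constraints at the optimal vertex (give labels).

(i) and (ii)

Corner points and z = -8u + 11v:
  (17/4, 0) → z = -34
  (618/47, 239/47) → z = -2315/47
  (81/5, 0) → z = -648/5

The maximum is at (17/4, 0). Substituting into each constraint, equality holds for (i) and (ii); the remaining constraints have slack.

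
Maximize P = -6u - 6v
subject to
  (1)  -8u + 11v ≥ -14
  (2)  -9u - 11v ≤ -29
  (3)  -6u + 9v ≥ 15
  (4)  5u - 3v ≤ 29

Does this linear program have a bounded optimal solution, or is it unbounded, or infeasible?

From the feasible point (32/49, 103/49), moving in the direction (-11, 9) keeps every constraint satisfied while P increases without bound.

unbounded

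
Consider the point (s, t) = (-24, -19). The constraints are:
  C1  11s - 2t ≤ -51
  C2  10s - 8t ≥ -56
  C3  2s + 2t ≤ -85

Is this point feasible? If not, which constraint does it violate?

not feasible — violates C2

Constraint C2: 10s - 8t = -88, which is not ≥ -56. All other constraints are satisfied.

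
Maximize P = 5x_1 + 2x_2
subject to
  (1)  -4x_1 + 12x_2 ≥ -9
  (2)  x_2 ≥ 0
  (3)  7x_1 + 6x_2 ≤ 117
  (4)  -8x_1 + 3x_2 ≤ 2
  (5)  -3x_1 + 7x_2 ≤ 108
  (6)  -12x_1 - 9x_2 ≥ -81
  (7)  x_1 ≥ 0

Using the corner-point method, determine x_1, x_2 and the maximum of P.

x_1 = 117/20, x_2 = 6/5, maximum P = 633/20

Vertices and P = 5x_1 + 2x_2:
  (9/4, 0) → P = 45/4
  (117/20, 6/5) → P = 633/20
  (0, 0) → P = 0
  (25/12, 56/9) → P = 823/36
  (0, 2/3) → P = 4/3

At the optimal vertex, -4x_1 + 12x_2 = -9 and -12x_1 - 9x_2 = -81.
Solving simultaneously gives x_1 = 117/20, x_2 = 6/5.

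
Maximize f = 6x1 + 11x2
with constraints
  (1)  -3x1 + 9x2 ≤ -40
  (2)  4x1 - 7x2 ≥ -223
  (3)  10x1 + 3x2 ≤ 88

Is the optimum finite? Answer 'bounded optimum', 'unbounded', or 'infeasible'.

bounded optimum

Feasible corners and f = 6x1 + 11x2:
  (-2287/15, -829/15) → f = -22841/15
  (304/33, -136/99) → f = 3976/99
The feasible region has finitely many vertices and no improving ray; the maximum is 3976/99 at (304/33, -136/99).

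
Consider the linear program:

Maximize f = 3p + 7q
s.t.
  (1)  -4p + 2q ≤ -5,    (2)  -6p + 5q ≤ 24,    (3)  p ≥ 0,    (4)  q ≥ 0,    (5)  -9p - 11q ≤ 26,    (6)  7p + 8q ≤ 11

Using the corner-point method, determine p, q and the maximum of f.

Feasible corners and f = 3p + 7q:
  (5/4, 0) → f = 15/4
  (31/23, 9/46) → f = 249/46
  (11/7, 0) → f = 33/7

At the optimal vertex, -4p + 2q = -5 and 7p + 8q = 11.
Solving simultaneously gives p = 31/23, q = 9/46.

p = 31/23, q = 9/46, maximum f = 249/46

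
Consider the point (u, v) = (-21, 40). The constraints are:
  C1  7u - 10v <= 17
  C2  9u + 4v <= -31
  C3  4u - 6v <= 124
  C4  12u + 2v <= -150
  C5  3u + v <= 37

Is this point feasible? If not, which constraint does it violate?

Constraint C2: 9u + 4v = -29, which is not ≤ -31. All other constraints are satisfied.

not feasible — violates C2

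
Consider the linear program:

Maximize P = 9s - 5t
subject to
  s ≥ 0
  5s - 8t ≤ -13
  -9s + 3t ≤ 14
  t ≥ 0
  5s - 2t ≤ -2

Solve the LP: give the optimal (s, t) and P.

s = 1/3, t = 11/6, maximum P = -37/6

Corner points and P = 9s - 5t:
  (0, 13/8) → P = -65/8
  (0, 14/3) → P = -70/3
  (1/3, 11/6) → P = -37/6
The feasible region is unbounded (it extends along (1, 3), (2, 5)), but P strictly decreases along every unbounded feasible direction, so there is no improving ray and the maximum is attained at a vertex.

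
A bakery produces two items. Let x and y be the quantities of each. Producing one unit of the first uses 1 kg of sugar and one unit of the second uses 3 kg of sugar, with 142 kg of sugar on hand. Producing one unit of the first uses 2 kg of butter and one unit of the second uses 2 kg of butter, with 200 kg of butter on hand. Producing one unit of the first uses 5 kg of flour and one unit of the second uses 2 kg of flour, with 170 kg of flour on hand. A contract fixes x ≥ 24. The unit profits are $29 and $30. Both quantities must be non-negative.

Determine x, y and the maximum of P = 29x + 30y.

The optimum lies where 5x + 2y = 170 and x = 24.
Solving simultaneously gives x = 24, y = 25.

x = 24, y = 25, maximum P = 1446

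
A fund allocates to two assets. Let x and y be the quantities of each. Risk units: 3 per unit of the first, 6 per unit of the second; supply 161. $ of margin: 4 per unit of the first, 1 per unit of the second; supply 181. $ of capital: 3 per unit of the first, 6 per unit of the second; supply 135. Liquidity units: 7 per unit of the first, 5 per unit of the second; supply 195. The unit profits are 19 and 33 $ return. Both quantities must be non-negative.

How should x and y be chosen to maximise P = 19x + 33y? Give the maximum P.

x = 55/3, y = 40/3, maximum P = 2365/3

At the optimal vertex, 3x + 6y = 135 and 7x + 5y = 195.
Solving simultaneously gives x = 55/3, y = 40/3.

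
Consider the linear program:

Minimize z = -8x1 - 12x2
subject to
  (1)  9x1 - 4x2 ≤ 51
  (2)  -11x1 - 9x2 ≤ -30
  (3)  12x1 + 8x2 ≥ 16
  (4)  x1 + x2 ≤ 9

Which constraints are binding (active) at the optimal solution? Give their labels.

(3) and (4)

Corner points and z = -8x1 - 12x2:
  (579/125, -291/125) → z = -228/25
  (87/13, 30/13) → z = -1056/13
  (-24/5, 46/5) → z = -72
  (-14, 23) → z = -164

The minimum is at (-14, 23). Substituting into each constraint, equality holds for (3) and (4); the remaining constraints have slack.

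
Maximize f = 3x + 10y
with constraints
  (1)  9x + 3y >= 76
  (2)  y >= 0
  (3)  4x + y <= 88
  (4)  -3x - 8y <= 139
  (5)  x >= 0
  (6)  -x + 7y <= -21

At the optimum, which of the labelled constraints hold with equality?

(3) and (6)

Corner points and f = 3x + 10y:
  (22, 0) → f = 66
  (21, 0) → f = 63
  (637/29, 4/29) → f = 1951/29

The maximum is at (637/29, 4/29). Substituting into each constraint, equality holds for (3) and (6); the remaining constraints have slack.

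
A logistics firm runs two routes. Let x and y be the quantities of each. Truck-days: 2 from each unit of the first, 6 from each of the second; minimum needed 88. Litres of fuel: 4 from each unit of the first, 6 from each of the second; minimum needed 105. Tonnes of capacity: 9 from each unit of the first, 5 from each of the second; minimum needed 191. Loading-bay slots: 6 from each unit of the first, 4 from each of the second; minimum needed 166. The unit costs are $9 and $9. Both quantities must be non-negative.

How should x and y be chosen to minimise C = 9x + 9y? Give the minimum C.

Extreme points and C = 9x + 9y:
  (0, 83/2) → C = 747/2
  (44, 0) → C = 396
  (23, 7) → C = 270
The feasible region is unbounded (it extends along (0, 1), (1, 0)), but C strictly increases along every unbounded feasible direction, so there is no improving ray and the minimum is attained at a vertex.

At the optimal vertex, 2x + 6y = 88 and 6x + 4y = 166.
Solving simultaneously gives x = 23, y = 7.

x = 23, y = 7, minimum C = 270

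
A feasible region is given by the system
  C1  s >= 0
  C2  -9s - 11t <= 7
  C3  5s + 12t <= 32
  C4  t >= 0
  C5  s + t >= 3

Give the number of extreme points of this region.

3

Of the 10 pairwise boundary intersections, those satisfying every inequality are:
  (32/5, 0)
  (4/7, 17/7)
  (3, 0)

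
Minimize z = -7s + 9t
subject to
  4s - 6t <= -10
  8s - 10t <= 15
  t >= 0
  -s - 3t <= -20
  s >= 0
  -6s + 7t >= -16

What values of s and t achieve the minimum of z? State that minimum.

Vertices and z = -7s + 9t:
  (5, 5) → z = 10
  (83/4, 31/2) → z = -23/4
  (0, 20/3) → z = 60
The feasible region is unbounded (it extends along (0, 1), (7, 6)), but z strictly increases along every unbounded feasible direction, so there is no improving ray and the minimum is attained at a vertex.

s = 83/4, t = 31/2, minimum z = -23/4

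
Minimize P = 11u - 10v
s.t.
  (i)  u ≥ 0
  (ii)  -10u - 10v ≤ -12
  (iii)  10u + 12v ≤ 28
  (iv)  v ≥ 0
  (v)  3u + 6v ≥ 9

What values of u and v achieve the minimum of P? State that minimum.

u = 0, v = 7/3, minimum P = -70/3

Vertices and P = 11u - 10v:
  (0, 7/3) → P = -70/3
  (0, 3/2) → P = -15
  (5/2, 1/4) → P = 25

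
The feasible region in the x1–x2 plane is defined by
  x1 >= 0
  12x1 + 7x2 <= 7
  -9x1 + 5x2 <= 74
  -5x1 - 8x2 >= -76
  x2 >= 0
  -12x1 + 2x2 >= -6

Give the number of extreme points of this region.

4

Of the 15 pairwise boundary intersections, those satisfying every inequality are:
  (0, 1)
  (0, 0)
  (14/27, 1/9)
  (1/2, 0)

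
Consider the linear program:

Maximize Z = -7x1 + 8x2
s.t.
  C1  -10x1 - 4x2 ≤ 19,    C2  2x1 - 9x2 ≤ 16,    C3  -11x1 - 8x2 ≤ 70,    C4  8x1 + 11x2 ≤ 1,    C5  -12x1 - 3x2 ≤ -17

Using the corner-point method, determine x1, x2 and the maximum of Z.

x1 = 46/27, x2 = -31/27, maximum Z = -190/9

Feasible corners and Z = -7x1 + 8x2:
  (185/94, -63/47) → Z = -49/2
  (67/38, -79/57) → Z = -2671/114
  (46/27, -31/27) → Z = -190/9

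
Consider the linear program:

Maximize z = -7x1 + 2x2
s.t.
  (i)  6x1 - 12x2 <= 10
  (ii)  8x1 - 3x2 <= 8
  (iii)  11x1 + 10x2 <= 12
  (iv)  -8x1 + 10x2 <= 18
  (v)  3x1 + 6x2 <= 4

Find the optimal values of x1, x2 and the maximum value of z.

x1 = -79/9, x2 = -47/9, maximum z = 51

Feasible corners and z = -7x1 + 2x2:
  (11/13, -16/39) → z = -263/39
  (-79/9, -47/9) → z = 51
  (116/113, 8/113) → z = -796/113
  (8/9, 2/9) → z = -52/9
  (-34/39, 43/39) → z = 108/13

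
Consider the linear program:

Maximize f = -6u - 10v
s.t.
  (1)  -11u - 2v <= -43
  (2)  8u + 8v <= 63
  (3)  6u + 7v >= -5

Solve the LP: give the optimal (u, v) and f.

Vertices and f = -6u - 10v:
  (109/36, 349/72) → f = -2399/36
  (311/65, -313/65) → f = 1264/65
  (481/8, -209/4) → f = 647/4

At the optimal vertex, 8u + 8v = 63 and 6u + 7v = -5.
Solving simultaneously gives u = 481/8, v = -209/4.

u = 481/8, v = -209/4, maximum f = 647/4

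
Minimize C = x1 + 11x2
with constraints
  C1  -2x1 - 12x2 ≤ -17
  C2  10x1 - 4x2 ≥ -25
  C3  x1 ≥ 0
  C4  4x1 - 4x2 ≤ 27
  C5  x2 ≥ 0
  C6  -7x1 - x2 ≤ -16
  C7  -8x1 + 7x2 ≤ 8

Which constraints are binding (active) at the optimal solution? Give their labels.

Extreme points and C = x1 + 11x2:
  (7, 1/4) → C = 39/4
  (175/82, 87/82) → C = 566/41
  (104/57, 184/57) → C = 112/3
The feasible region is unbounded (it extends along (1, 1), (7, 8)), but C strictly increases along every unbounded feasible direction, so there is no improving ray and the minimum is attained at a vertex.

The minimum is at (7, 1/4). Substituting into each constraint, equality holds for C1 and C4; the remaining constraints have slack.

C1 and C4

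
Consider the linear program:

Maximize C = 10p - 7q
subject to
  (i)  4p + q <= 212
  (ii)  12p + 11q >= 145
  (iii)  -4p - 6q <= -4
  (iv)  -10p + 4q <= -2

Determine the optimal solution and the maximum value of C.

Corner points and C = 10p - 7q:
  (317/5, -208/5) → C = 4626/5
  (425/13, 1056/13) → C = -3142/13
  (59/2, -19) → C = 428
  (301/79, 713/79) → C = -1981/79

p = 317/5, q = -208/5, maximum C = 4626/5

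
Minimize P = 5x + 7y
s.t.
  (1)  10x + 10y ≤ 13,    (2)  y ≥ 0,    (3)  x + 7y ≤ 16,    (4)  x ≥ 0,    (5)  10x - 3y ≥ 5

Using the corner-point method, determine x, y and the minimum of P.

Feasible corners and P = 5x + 7y:
  (13/10, 0) → P = 13/2
  (89/130, 8/13) → P = 201/26
  (1/2, 0) → P = 5/2

The optimum lies where y = 0 and 10x - 3y = 5.
Solving simultaneously gives x = 1/2, y = 0.

x = 1/2, y = 0, minimum P = 5/2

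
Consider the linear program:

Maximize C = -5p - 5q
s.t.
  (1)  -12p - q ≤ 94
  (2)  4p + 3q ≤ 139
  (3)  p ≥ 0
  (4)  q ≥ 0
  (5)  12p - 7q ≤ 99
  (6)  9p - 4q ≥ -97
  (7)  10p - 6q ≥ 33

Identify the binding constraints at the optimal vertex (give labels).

Corner points and C = -5p - 5q:
  (635/32, 159/8) → C = -6355/32
  (311/18, 629/27) → C = -10955/54
  (33/4, 0) → C = -165/4
  (33/10, 0) → C = -33/2

The maximum is at (33/10, 0). Substituting into each constraint, equality holds for (4) and (7); the remaining constraints have slack.

(4) and (7)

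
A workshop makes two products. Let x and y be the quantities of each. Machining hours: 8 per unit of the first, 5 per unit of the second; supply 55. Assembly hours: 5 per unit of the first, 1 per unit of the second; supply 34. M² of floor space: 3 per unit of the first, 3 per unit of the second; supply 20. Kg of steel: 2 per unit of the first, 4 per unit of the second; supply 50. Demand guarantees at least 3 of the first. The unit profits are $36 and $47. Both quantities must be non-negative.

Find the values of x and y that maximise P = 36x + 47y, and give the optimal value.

x = 3, y = 11/3, maximum P = 841/3

Vertices and P = 36x + 47y:
  (20/3, 0) → P = 240
  (3, 0) → P = 108
  (3, 11/3) → P = 841/3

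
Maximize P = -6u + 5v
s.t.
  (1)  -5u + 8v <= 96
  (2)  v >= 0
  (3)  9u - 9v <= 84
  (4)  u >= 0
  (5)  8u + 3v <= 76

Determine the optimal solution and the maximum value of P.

Extreme points and P = -6u + 5v:
  (0, 12) → P = 60
  (320/79, 1148/79) → P = 3820/79
  (28/3, 0) → P = -56
  (0, 0) → P = 0
  (104/11, 4/33) → P = -1852/33

The binding constraints are -5u + 8v = 96 and u = 0.
Solving simultaneously gives u = 0, v = 12.

u = 0, v = 12, maximum P = 60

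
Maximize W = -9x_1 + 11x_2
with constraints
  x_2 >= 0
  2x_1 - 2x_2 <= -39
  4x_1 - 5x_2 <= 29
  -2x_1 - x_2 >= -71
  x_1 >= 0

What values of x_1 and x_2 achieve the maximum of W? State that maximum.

x_1 = 0, x_2 = 71, maximum W = 781

Feasible corners and W = -9x_1 + 11x_2:
  (103/6, 110/3) → W = 1493/6
  (0, 39/2) → W = 429/2
  (0, 71) → W = 781

The binding constraints are -2x_1 - x_2 = -71 and x_1 = 0.
Solving simultaneously gives x_1 = 0, x_2 = 71.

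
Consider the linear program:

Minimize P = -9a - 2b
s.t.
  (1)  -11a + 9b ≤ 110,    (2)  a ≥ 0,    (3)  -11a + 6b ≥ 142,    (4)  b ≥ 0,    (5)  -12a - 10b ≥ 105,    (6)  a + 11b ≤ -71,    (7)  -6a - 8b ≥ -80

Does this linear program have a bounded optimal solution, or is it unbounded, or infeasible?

The boundaries a + 11b = -71 and -6a - 8b = -80 meet at (724/29, -253/29), but that point violates -11a + 6b ≥ 142. Every candidate vertex is excluded by some other constraint, so the feasible region is empty.

infeasible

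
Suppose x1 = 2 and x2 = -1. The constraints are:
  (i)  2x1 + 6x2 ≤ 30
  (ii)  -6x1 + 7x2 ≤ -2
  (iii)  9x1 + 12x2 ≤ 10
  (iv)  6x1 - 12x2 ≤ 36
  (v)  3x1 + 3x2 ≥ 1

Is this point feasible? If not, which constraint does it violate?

feasible

(i): -2 ≤ 30 ✓
(ii): -19 ≤ -2 ✓
(iii): 6 ≤ 10 ✓
(iv): 24 ≤ 36 ✓
(v): 3 ≥ 1 ✓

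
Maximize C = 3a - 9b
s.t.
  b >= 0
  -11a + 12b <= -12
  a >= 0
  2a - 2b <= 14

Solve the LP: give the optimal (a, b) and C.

a = 7, b = 0, maximum C = 21

Extreme points and C = 3a - 9b:
  (12/11, 0) → C = 36/11
  (7, 0) → C = 21
  (72, 65) → C = -369

At the optimal vertex, b = 0 and 2a - 2b = 14.
Solving simultaneously gives a = 7, b = 0.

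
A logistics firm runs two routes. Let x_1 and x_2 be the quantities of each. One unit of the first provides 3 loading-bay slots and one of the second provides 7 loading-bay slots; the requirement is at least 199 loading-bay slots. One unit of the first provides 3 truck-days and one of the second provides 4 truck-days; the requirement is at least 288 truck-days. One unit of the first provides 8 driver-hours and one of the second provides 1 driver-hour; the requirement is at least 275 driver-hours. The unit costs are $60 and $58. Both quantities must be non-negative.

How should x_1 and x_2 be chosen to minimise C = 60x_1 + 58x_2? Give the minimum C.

Extreme points and C = 60x_1 + 58x_2:
  (0, 275) → C = 15950
  (96, 0) → C = 5760
  (28, 51) → C = 4638
The feasible region is unbounded (it extends along (0, 1), (1, 0)), but C strictly increases along every unbounded feasible direction, so there is no improving ray and the minimum is attained at a vertex.

x_1 = 28, x_2 = 51, minimum C = 4638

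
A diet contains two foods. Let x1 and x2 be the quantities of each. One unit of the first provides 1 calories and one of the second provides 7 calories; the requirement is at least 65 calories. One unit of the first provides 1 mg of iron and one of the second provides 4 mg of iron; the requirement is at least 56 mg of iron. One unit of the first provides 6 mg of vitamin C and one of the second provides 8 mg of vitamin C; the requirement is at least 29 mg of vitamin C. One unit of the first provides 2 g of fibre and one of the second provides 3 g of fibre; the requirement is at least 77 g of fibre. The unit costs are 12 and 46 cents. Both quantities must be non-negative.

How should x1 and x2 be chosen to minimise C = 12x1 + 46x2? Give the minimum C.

x1 = 28, x2 = 7, minimum C = 658

The feasible region is unbounded (it extends along (0, 1), (1, 0)), but C strictly increases along every unbounded feasible direction, so there is no improving ray and the minimum is attained at a vertex.

The binding constraints are x1 + 4x2 = 56 and 2x1 + 3x2 = 77.
Solving simultaneously gives x1 = 28, x2 = 7.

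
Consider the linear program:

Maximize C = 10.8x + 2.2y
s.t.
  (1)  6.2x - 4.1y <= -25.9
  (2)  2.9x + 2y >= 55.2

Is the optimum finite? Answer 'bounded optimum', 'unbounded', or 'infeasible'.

From the feasible point (17452/2429, 41735/2429), moving in the direction (4.1, 6.2) keeps every constraint satisfied while C increases without bound.

unbounded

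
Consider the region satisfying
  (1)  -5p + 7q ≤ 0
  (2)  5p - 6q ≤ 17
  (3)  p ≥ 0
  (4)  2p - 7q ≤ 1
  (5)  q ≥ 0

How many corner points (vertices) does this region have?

4

Pairwise boundary intersections that survive every other constraint:
  (119/5, 17)
  (0, 0)
  (113/23, 29/23)
  (1/2, 0)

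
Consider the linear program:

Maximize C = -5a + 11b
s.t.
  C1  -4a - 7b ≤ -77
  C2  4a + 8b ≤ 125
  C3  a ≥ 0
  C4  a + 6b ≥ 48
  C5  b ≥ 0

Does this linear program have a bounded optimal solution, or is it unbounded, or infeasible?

Extreme points and C = -5a + 11b:
  (0, 11) → C = 121
  (126/17, 115/17) → C = 635/17
  (0, 125/8) → C = 1375/8
  (183/8, 67/16) → C = -1093/16
The feasible region has finitely many vertices and no improving ray; the maximum is 1375/8 at (0, 125/8).

bounded optimum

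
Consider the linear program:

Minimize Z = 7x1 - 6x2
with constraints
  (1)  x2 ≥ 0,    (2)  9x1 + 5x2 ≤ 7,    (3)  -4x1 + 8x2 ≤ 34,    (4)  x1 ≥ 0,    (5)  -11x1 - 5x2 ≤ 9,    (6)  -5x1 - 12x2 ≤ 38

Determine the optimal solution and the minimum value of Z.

x1 = 0, x2 = 7/5, minimum Z = -42/5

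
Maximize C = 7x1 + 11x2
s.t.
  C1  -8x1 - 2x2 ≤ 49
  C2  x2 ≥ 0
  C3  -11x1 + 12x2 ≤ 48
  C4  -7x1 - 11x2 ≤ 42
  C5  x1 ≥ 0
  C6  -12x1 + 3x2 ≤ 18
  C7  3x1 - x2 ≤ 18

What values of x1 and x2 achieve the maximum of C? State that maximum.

x1 = 264/25, x2 = 342/25, maximum C = 1122/5

Corner points and C = 7x1 + 11x2:
  (0, 0) → C = 0
  (6, 0) → C = 42
  (0, 4) → C = 44
  (264/25, 342/25) → C = 1122/5

At the optimal vertex, -11x1 + 12x2 = 48 and 3x1 - x2 = 18.
Solving simultaneously gives x1 = 264/25, x2 = 342/25.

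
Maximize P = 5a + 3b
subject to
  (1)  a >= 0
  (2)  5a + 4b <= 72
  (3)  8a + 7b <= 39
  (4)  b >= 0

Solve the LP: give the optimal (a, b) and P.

Feasible corners and P = 5a + 3b:
  (0, 39/7) → P = 117/7
  (0, 0) → P = 0
  (39/8, 0) → P = 195/8

The optimum lies where 8a + 7b = 39 and b = 0.
Solving simultaneously gives a = 39/8, b = 0.

a = 39/8, b = 0, maximum P = 195/8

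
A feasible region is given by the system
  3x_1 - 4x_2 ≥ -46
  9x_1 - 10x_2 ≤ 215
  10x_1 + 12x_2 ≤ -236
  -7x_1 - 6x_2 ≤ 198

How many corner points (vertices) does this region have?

Pairwise boundary intersections that survive every other constraint:
  (-374/19, -62/19)
  (-534/23, -136/23)
  (55/52, -2137/104)
  (-345/62, -3287/124)

4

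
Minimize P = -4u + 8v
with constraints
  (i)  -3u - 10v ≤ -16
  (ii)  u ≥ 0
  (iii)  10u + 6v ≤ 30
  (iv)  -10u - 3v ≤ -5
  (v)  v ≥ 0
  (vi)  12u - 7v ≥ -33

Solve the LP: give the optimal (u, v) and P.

Feasible corners and P = -4u + 8v:
  (102/41, 35/41) → P = -128/41
  (2/91, 145/91) → P = 1152/91
  (0, 5/3) → P = 40/3
  (0, 33/7) → P = 264/7
  (6/71, 345/71) → P = 2736/71

u = 102/41, v = 35/41, minimum P = -128/41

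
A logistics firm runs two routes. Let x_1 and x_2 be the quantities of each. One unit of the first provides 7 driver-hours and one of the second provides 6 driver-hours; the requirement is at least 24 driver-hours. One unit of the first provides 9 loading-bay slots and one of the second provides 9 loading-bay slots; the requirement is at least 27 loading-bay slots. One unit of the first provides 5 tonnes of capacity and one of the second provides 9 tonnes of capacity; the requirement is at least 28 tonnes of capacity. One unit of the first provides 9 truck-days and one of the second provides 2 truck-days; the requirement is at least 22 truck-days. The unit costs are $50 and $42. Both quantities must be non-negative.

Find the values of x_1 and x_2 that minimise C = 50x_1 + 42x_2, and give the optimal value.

The feasible region is unbounded (it extends along (0, 1), (1, 0)), but C strictly increases along every unbounded feasible direction, so there is no improving ray and the minimum is attained at a vertex.

x_1 = 2, x_2 = 2, minimum C = 184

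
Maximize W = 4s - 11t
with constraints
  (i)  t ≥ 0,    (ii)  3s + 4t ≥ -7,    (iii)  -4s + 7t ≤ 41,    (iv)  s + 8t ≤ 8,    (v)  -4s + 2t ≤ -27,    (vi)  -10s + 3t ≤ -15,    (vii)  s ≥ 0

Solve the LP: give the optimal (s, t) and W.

Vertices and W = 4s - 11t:
  (8, 0) → W = 32
  (27/4, 0) → W = 27
  (116/17, 5/34) → W = 873/34

The optimum lies where t = 0 and s + 8t = 8.
Solving simultaneously gives s = 8, t = 0.

s = 8, t = 0, maximum W = 32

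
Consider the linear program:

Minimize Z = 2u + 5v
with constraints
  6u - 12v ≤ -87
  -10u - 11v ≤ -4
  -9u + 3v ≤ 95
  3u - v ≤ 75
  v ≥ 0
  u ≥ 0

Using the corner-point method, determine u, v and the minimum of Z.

Corner points and Z = 2u + 5v:
  (329/10, 237/10) → Z = 1843/10
  (0, 29/4) → Z = 145/4
  (0, 95/3) → Z = 475/3
The feasible region is unbounded (it extends along (1, 3)), but Z strictly increases along every unbounded feasible direction, so there is no improving ray and the minimum is attained at a vertex.

At the optimal vertex, 6u - 12v = -87 and u = 0.
Solving simultaneously gives u = 0, v = 29/4.

u = 0, v = 29/4, minimum Z = 145/4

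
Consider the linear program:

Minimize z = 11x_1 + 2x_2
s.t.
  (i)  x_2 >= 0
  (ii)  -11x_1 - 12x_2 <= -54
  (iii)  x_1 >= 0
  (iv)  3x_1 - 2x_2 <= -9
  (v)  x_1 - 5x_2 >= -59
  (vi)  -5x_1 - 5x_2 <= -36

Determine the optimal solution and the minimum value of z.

The optimum lies where x_1 = 0 and -5x_1 - 5x_2 = -36.
Solving simultaneously gives x_1 = 0, x_2 = 36/5.

x_1 = 0, x_2 = 36/5, minimum z = 72/5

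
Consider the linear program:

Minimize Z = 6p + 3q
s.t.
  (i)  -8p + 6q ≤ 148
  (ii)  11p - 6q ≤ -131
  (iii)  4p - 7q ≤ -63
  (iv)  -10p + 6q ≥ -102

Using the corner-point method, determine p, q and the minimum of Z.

p = -329/16, q = -11/4, minimum Z = -1053/8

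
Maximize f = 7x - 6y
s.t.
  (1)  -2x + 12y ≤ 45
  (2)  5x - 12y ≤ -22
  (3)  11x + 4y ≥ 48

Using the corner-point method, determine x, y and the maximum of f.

Extreme points and f = 7x - 6y:
  (23/3, 181/36) → f = 47/2
  (99/35, 591/140) → f = -387/70
  (61/19, 241/76) → f = 131/38

x = 23/3, y = 181/36, maximum f = 47/2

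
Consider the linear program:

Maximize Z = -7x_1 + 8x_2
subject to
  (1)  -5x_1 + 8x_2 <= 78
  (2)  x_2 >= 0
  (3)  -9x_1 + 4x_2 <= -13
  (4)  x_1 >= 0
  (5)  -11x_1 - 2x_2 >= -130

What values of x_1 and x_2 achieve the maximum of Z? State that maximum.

x_1 = 8, x_2 = 59/4, maximum Z = 62

Corner points and Z = -7x_1 + 8x_2:
  (8, 59/4) → Z = 62
  (442/49, 754/49) → Z = 2938/49
  (13/9, 0) → Z = -91/9
  (130/11, 0) → Z = -910/11

At the optimal vertex, -5x_1 + 8x_2 = 78 and -9x_1 + 4x_2 = -13.
Solving simultaneously gives x_1 = 8, x_2 = 59/4.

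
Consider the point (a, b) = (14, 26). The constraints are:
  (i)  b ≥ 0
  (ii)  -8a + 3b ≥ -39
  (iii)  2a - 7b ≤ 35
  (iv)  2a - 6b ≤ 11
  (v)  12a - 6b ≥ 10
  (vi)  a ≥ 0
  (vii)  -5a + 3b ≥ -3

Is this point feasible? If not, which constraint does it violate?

(i): 26 ≥ 0 ✓
(ii): -34 ≥ -39 ✓
(iii): -154 ≤ 35 ✓
(iv): -128 ≤ 11 ✓
(v): 12 ≥ 10 ✓
(vi): 14 ≥ 0 ✓
(vii): 8 ≥ -3 ✓

feasible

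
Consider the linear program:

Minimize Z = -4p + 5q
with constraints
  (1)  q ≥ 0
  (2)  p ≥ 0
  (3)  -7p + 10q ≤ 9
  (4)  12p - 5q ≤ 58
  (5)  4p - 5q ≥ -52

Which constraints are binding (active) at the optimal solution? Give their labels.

(1) and (4)

Corner points and Z = -4p + 5q:
  (0, 0) → Z = 0
  (29/6, 0) → Z = -58/3
  (0, 9/10) → Z = 9/2
  (125/17, 514/85) → Z = 14/17

The minimum is at (29/6, 0). Substituting into each constraint, equality holds for (1) and (4); the remaining constraints have slack.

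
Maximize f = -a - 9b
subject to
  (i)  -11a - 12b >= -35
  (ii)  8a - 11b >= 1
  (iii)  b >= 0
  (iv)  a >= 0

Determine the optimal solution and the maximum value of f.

a = 1/8, b = 0, maximum f = -1/8

Vertices and f = -a - 9b:
  (397/217, 269/217) → f = -2818/217
  (35/11, 0) → f = -35/11
  (1/8, 0) → f = -1/8

At the optimal vertex, 8a - 11b = 1 and b = 0.
Solving simultaneously gives a = 1/8, b = 0.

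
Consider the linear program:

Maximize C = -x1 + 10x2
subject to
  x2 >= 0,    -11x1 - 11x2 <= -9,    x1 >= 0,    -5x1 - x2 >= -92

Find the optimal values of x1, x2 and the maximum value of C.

Vertices and C = -x1 + 10x2:
  (9/11, 0) → C = -9/11
  (92/5, 0) → C = -92/5
  (0, 9/11) → C = 90/11
  (0, 92) → C = 920

The optimum lies where x1 = 0 and -5x1 - x2 = -92.
Solving simultaneously gives x1 = 0, x2 = 92.

x1 = 0, x2 = 92, maximum C = 920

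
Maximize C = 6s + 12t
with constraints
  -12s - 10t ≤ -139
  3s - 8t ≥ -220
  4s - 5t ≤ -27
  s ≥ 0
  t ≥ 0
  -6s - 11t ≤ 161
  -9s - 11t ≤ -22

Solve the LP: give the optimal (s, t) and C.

s = 52, t = 47, maximum C = 876

At the optimal vertex, 3s - 8t = -220 and 4s - 5t = -27.
Solving simultaneously gives s = 52, t = 47.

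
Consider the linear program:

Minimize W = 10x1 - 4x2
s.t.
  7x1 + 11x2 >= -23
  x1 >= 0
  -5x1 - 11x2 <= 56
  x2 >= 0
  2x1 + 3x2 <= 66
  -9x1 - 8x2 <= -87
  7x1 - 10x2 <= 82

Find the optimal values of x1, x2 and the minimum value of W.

x1 = 0, x2 = 22, minimum W = -88

Corner points and W = 10x1 - 4x2:
  (0, 22) → W = -88
  (0, 87/8) → W = -87/2
  (29/3, 0) → W = 290/3
  (82/7, 0) → W = 820/7
  (906/41, 298/41) → W = 7868/41

The binding constraints are x1 = 0 and 2x1 + 3x2 = 66.
Solving simultaneously gives x1 = 0, x2 = 22.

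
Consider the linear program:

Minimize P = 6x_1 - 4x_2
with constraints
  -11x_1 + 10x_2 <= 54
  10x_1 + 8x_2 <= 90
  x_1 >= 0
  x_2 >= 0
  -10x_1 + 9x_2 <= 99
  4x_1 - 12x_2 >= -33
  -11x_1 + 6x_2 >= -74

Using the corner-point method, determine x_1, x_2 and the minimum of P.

Feasible corners and P = 6x_1 - 4x_2:
  (102/19, 345/76) → P = 267/19
  (283/37, 125/74) → P = 1448/37
  (0, 0) → P = 0
  (0, 11/4) → P = -11
  (74/11, 0) → P = 444/11

The binding constraints are x_1 = 0 and 4x_1 - 12x_2 = -33.
Solving simultaneously gives x_1 = 0, x_2 = 11/4.

x_1 = 0, x_2 = 11/4, minimum P = -11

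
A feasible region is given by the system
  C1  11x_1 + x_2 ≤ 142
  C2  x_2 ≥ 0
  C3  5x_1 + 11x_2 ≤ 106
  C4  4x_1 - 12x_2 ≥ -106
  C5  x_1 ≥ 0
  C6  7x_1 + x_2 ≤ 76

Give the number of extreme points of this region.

5

Pairwise boundary intersections that survive every other constraint:
  (0, 0)
  (76/7, 0)
  (53/52, 477/52)
  (365/36, 181/36)
  (0, 53/6)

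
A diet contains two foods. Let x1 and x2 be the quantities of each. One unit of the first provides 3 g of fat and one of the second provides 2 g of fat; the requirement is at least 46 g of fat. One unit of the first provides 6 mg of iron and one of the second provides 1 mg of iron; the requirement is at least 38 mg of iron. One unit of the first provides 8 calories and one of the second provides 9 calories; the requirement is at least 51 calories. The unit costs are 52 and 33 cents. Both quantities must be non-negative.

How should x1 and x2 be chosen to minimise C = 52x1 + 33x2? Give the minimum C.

Feasible corners and C = 52x1 + 33x2:
  (0, 38) → C = 1254
  (46/3, 0) → C = 2392/3
  (10/3, 18) → C = 2302/3
The feasible region is unbounded (it extends along (0, 1), (1, 0)), but C strictly increases along every unbounded feasible direction, so there is no improving ray and the minimum is attained at a vertex.

The binding constraints are 3x1 + 2x2 = 46 and 6x1 + x2 = 38.
Solving simultaneously gives x1 = 10/3, x2 = 18.

x1 = 10/3, x2 = 18, minimum C = 2302/3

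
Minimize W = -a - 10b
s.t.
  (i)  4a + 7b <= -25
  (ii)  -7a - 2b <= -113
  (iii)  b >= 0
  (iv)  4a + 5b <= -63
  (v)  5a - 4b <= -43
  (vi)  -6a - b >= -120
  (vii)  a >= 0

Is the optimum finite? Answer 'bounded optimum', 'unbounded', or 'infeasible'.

infeasible

The boundaries -6a - b = -120 and a = 0 meet at (0, 120), but that point violates 4a + 7b ≤ -25. Every candidate vertex is excluded by some other constraint, so the feasible region is empty.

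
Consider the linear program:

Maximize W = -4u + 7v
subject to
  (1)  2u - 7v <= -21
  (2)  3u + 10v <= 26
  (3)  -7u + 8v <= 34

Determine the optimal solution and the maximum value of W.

The optimum lies where 3u + 10v = 26 and -7u + 8v = 34.
Solving simultaneously gives u = -66/47, v = 142/47.

u = -66/47, v = 142/47, maximum W = 1258/47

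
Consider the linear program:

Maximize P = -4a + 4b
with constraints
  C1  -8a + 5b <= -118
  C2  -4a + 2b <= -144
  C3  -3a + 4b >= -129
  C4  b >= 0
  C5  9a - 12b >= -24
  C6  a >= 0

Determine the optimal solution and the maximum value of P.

The feasible region is unbounded (it extends along (4, 3)), but P strictly decreases along every unbounded feasible direction, so there is no improving ray and the maximum is attained at a vertex.

The binding constraints are -4a + 2b = -144 and 9a - 12b = -24.
Solving simultaneously gives a = 296/5, b = 232/5.

a = 296/5, b = 232/5, maximum P = -256/5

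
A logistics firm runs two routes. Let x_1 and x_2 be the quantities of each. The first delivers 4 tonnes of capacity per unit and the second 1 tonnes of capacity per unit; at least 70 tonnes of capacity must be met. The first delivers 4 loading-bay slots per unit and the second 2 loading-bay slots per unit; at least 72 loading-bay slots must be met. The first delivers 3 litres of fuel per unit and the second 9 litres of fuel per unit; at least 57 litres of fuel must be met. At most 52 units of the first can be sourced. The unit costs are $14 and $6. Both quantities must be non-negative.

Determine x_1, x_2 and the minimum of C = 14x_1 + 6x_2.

Feasible corners and C = 14x_1 + 6x_2:
  (0, 70) → C = 420
  (19, 0) → C = 266
  (52, 0) → C = 728
  (17, 2) → C = 250
  (89/5, 2/5) → C = 1258/5
The feasible region is unbounded (it extends along (0, 1)), but C strictly increases along every unbounded feasible direction, so there is no improving ray and the minimum is attained at a vertex.

x_1 = 17, x_2 = 2, minimum C = 250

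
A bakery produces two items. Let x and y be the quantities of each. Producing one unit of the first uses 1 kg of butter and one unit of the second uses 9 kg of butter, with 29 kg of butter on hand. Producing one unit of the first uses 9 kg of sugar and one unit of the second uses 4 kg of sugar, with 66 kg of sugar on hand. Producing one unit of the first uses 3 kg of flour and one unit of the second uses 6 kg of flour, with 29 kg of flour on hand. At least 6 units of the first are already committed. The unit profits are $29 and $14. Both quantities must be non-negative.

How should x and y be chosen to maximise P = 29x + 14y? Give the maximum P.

Corner points and P = 29x + 14y:
  (22/3, 0) → P = 638/3
  (6, 0) → P = 174
  (20/3, 3/2) → P = 643/3
  (6, 11/6) → P = 599/3

x = 20/3, y = 3/2, maximum P = 643/3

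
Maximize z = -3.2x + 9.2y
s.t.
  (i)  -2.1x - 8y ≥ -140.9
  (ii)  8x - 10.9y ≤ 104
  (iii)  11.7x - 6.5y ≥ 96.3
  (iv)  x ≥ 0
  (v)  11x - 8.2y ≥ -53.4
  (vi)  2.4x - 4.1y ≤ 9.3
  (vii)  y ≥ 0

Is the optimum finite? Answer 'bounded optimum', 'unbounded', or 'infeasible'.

bounded optimum

Feasible corners and z = -3.2x + 9.2y:
  (6745/429, 9642/715) → z = 790996/10725
  (65209/2781, 10621/927) → z = 422354/13905
  (11146/1079, 4077/1079) → z = 9206/5395
The feasible region has finitely many vertices and no improving ray; the maximum is 790996/10725 at (6745/429, 9642/715).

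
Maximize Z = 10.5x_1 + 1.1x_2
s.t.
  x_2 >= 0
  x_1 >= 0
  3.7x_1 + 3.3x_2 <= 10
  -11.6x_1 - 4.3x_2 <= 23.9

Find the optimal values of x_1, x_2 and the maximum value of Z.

x_1 = 100/37, x_2 = 0, maximum Z = 1050/37

At the optimal vertex, x_2 = 0 and 3.7x_1 + 3.3x_2 = 10.
Solving simultaneously gives x_1 = 100/37, x_2 = 0.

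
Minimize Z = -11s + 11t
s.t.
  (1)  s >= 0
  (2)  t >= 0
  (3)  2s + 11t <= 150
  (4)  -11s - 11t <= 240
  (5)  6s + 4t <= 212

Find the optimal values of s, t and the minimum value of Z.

Feasible corners and Z = -11s + 11t:
  (0, 0) → Z = 0
  (0, 150/11) → Z = 150
  (106/3, 0) → Z = -1166/3
  (866/29, 238/29) → Z = -6908/29

s = 106/3, t = 0, minimum Z = -1166/3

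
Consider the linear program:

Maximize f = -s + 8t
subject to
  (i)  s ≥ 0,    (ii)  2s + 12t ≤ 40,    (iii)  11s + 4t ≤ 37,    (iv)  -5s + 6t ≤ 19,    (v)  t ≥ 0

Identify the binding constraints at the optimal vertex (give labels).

Vertices and f = -s + 8t:
  (0, 19/6) → f = 76/3
  (0, 0) → f = 0
  (71/31, 183/62) → f = 661/31
  (1/6, 119/36) → f = 473/18
  (37/11, 0) → f = -37/11

The maximum is at (1/6, 119/36). Substituting into each constraint, equality holds for (ii) and (iv); the remaining constraints have slack.

(ii) and (iv)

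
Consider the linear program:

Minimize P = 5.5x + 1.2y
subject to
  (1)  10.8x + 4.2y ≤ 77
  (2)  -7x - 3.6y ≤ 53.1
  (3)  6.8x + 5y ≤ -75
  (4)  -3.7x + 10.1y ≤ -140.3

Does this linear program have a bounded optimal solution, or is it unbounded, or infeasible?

bounded optimum

Feasible corners and P = 5.5x + 1.2y:
  (8337/158, -27812/237) → P = 236039/1580
  (4375/159, -8335/159) → P = 28121/318
  (225/526, -4098/263) → P = -85977/5260
The feasible region has finitely many vertices and no improving ray; the minimum is -85977/5260 at (225/526, -4098/263).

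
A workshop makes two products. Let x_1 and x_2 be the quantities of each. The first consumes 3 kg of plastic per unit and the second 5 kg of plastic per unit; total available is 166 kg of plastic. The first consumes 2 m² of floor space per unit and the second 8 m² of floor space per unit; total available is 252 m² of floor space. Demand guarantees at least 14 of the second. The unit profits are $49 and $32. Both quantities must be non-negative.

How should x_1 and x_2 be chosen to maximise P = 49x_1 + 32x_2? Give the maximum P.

Corner points and P = 49x_1 + 32x_2:
  (0, 63/2) → P = 1008
  (0, 14) → P = 448
  (34/7, 212/7) → P = 8450/7
  (32, 14) → P = 2016

x_1 = 32, x_2 = 14, maximum P = 2016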